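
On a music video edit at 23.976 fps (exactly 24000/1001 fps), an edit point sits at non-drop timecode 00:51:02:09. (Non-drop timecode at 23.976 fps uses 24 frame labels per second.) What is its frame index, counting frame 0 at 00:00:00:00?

Total seconds to the label: (0 × 3600 + 51 × 60 + 2) = 3062.
Frame index = 3062 × 24 + 9 = 73497.

73497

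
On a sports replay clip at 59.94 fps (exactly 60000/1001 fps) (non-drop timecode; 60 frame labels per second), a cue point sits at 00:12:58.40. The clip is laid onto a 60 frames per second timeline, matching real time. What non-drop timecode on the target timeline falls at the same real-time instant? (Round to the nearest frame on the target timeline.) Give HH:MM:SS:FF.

00:12:59:27

Source frame index: (0×3600 + 12×60 + 58) × 60 + 40 = 46720.
Real time: 46720 / (60000/1001) = 292292/375 s.
Target frame: (292292/375) × (60) = 1169168/25 ≈ 46766.720 → 46767.
At 60 labels/s: frame 46767 → 00:12:59:27.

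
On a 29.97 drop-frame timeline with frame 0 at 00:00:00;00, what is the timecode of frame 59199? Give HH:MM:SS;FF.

Each 10-minute DF block holds 10 × 60 × 30 − 9 × 2 = 17982 frames. 59199 ÷ 17982 → 3 full blocks, remainder 5253.
Within the partial block the first minute is 1800 frames and each further minute 1798, so 2 further minute boundaries passed. Total skipped labels = 18 × 3 + 2 × 2 = 58.
Non-drop label index = 59199 + 58 = 59257; at 30 labels/s that is 00:32:55:07, i.e. DF 00:32:55;07.

00:32:55;07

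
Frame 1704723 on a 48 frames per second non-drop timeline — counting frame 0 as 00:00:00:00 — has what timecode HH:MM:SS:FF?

09:51:55:03

1704723 ÷ 48 = 35515 full seconds, remainder 3 frames.
35515 s = 9 h 51 min 55 s.
Timecode: 09:51:55:03.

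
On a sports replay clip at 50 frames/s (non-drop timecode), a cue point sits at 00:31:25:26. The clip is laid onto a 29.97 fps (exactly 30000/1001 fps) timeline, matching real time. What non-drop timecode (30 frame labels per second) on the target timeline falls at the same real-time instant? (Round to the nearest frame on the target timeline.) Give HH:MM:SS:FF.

00:31:23:19

Source frame index: (0×3600 + 31×60 + 25) × 50 + 26 = 94276.
Real time: 94276 / (50) = 47138/25 s.
Target frame: (47138/25) × (30000/1001) = 621600/11 ≈ 56509.091 → 56509.
At 30 labels/s: frame 56509 → 00:31:23:19.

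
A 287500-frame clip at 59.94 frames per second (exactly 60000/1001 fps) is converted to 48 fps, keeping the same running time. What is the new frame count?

Target frames = source frames × (target rate / source rate) = 287500 × (48)/(60000/1001) = 287500 × 1001/1250 = 230230.

230230 frames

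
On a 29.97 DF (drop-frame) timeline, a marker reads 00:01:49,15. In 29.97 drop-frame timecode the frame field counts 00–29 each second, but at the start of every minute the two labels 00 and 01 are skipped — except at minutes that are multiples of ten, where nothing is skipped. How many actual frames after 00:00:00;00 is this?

Complete 10-minute blocks: 0, each 17982 frames → 0.
Remaining 1 whole minute in the current block: 1800 + 0 × 1798 = 1800 frames.
Within the current minute: 49 × 30 + 15 − 2 = 1483 (labels ;00/;01 skipped at this minute). Total = 0 + 1800 + 1483 = 3283.

3283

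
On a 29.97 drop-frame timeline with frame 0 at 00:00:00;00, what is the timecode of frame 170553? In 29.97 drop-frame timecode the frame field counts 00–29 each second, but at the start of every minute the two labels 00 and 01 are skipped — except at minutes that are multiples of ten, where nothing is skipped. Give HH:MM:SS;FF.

Each 10-minute DF block holds 10 × 60 × 30 − 9 × 2 = 17982 frames. 170553 ÷ 17982 → 9 full blocks, remainder 8715.
Within the partial block the first minute is 1800 frames and each further minute 1798, so 4 further minute boundaries passed. Total skipped labels = 18 × 9 + 2 × 4 = 170.
Non-drop label index = 170553 + 170 = 170723; at 30 labels/s that is 01:34:50:23, i.e. DF 01:34:50;23.

01:34:50;23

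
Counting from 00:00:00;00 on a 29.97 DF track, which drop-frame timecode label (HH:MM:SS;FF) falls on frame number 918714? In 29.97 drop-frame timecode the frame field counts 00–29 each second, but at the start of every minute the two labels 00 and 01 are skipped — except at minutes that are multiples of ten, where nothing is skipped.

Ten DF minutes hold 17982 frames, so frame 918714 lies in block 51 (frames 917082–935063) with 1632 frames into that block.
The block's first minute is 1800 frames and the rest 1798 each; 1632 frames reaches minute 0, so 51 × 18 + 0 × 2 = 918 labels have been skipped so far.
Adding those back, label number 918714 + 918 = 919632 at 30 labels/s is 30654 s + 12 f = 8 h 30 min 54 s frame 12, i.e. 08:30:54;12.

08:30:54;12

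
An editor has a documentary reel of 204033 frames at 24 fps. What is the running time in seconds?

Running time = 204033 / (24) = 8501.375 s.

8501.375 seconds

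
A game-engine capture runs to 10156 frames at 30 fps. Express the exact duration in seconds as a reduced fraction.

Running time = 10156 ÷ (30) = 10156 × 1/30 = 5078/15 s.

5078/15 seconds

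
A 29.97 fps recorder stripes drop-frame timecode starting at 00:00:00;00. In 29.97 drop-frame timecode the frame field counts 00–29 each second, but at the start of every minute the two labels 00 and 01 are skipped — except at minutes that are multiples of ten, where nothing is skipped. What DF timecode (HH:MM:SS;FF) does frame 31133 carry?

Each 10-minute DF block holds 10 × 60 × 30 − 9 × 2 = 17982 frames. 31133 ÷ 17982 → 1 full block, remainder 13151.
Within the partial block the first minute is 1800 frames and each further minute 1798, so 7 further minute boundaries passed. Total skipped labels = 18 × 1 + 2 × 7 = 32.
Non-drop label index = 31133 + 32 = 31165; at 30 labels/s that is 00:17:18:25, i.e. DF 00:17:18;25.

00:17:18;25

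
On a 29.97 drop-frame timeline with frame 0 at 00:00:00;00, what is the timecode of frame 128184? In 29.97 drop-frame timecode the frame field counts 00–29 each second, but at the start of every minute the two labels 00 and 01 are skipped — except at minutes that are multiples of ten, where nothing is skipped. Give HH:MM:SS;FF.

01:11:17;02

Each 10-minute DF block holds 10 × 60 × 30 − 9 × 2 = 17982 frames. 128184 ÷ 17982 → 7 full blocks, remainder 2310.
Within the partial block the first minute is 1800 frames and each further minute 1798, so 1 further minute boundary passed. Total skipped labels = 18 × 7 + 2 × 1 = 128.
Non-drop label index = 128184 + 128 = 128312; at 30 labels/s that is 01:11:17:02, i.e. DF 01:11:17;02.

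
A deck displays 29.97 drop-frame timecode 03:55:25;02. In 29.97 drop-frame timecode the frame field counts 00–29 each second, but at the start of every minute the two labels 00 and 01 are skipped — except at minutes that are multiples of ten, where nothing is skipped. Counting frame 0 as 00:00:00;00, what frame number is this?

Complete 10-minute blocks: 23, each 17982 frames → 413586.
Remaining 5 whole minutes in the current block: 1800 + 4 × 1798 = 8992 frames.
Within the current minute: 25 × 30 + 2 − 2 = 750 (labels ;00/;01 skipped at this minute). Total = 413586 + 8992 + 750 = 423328.

423328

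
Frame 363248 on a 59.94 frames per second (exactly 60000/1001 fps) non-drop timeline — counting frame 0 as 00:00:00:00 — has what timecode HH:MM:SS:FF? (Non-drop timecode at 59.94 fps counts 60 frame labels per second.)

01:40:54:08

363248 ÷ 60 = 6054 full seconds, remainder 8 frames.
6054 s = 1 h 40 min 54 s.
Timecode: 01:40:54:08.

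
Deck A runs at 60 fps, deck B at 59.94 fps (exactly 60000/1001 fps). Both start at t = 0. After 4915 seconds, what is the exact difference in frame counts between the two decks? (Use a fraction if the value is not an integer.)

294900/1001 frames

A emits 60 × 4915 = 294900 frames; B emits 60000/1001 × 4915 = 294900000/1001.
Difference = 294900/1001 frames (≈ 294.6054); B is behind A.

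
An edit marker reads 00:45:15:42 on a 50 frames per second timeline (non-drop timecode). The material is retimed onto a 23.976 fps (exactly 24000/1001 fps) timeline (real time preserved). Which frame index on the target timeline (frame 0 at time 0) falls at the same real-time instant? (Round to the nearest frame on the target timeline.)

frame 65115

Source frame index: (0×3600 + 45×60 + 15) × 50 + 42 = 135792.
Real time: 135792 / (50) = 67896/25 s.
Target frame: (67896/25) × (24000/1001) = 65180160/1001 ≈ 65115.045 → 65115.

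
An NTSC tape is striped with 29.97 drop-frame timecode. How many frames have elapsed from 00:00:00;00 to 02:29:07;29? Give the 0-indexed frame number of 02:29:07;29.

Complete 10-minute blocks: 14, each 17982 frames → 251748.
Remaining 9 whole minutes in the current block: 1800 + 8 × 1798 = 16184 frames.
Within the current minute: 7 × 30 + 29 − 2 = 237 (labels ;00/;01 skipped at this minute). Total = 251748 + 16184 + 237 = 268169.

268169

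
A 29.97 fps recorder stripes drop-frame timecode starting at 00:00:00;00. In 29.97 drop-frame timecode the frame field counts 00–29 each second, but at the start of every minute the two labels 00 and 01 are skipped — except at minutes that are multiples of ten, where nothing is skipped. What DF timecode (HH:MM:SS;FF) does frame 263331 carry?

Each 10-minute DF block holds 10 × 60 × 30 − 9 × 2 = 17982 frames. 263331 ÷ 17982 → 14 full blocks, remainder 11583.
Within the partial block the first minute is 1800 frames and each further minute 1798, so 6 further minute boundaries passed. Total skipped labels = 18 × 14 + 2 × 6 = 264.
Non-drop label index = 263331 + 264 = 263595; at 30 labels/s that is 02:26:26:15, i.e. DF 02:26:26;15.

02:26:26;15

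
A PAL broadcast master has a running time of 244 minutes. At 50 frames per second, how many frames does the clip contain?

244 min = 14640 s.
Frames = 14640 × 50 = 732000.

732000 frames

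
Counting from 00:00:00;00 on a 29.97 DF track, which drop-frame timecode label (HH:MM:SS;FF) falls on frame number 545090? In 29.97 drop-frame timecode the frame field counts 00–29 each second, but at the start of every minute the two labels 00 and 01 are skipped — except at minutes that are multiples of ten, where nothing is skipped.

05:03:07;26

Each 10-minute DF block holds 10 × 60 × 30 − 9 × 2 = 17982 frames. 545090 ÷ 17982 → 30 full blocks, remainder 5630.
Within the partial block the first minute is 1800 frames and each further minute 1798, so 3 further minute boundaries passed. Total skipped labels = 18 × 30 + 2 × 3 = 546.
Non-drop label index = 545090 + 546 = 545636; at 30 labels/s that is 05:03:07:26, i.e. DF 05:03:07;26.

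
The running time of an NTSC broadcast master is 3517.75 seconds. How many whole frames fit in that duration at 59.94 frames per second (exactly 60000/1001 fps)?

210854 frames

Frames = 3517.75 × 60000/1001 = 211065000/1001 ≈ 210854.1459.
Complete frames: 210854.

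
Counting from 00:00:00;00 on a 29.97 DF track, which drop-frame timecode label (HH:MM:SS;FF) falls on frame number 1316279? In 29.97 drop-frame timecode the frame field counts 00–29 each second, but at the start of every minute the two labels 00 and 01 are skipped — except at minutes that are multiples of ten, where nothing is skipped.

12:11:59;25

Each 10-minute DF block holds 10 × 60 × 30 − 9 × 2 = 17982 frames. 1316279 ÷ 17982 → 73 full blocks, remainder 3593.
Within the partial block the first minute is 1800 frames and each further minute 1798, so 1 further minute boundary passed. Total skipped labels = 18 × 73 + 2 × 1 = 1316.
Non-drop label index = 1316279 + 1316 = 1317595; at 30 labels/s that is 12:11:59:25, i.e. DF 12:11:59;25.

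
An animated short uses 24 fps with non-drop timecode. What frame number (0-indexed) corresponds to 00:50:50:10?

73210

Total seconds to the label: (0 × 3600 + 50 × 60 + 50) = 3050.
Frame index = 3050 × 24 + 10 = 73210.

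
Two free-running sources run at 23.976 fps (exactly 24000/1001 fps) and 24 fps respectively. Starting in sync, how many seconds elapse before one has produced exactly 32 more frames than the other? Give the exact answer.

4004/3 seconds

The gap grows by |24 − 24000/1001| = 24/1001 frames per second.
Time for a 32-frame gap: 32 ÷ (24/1001) = 4004/3 s.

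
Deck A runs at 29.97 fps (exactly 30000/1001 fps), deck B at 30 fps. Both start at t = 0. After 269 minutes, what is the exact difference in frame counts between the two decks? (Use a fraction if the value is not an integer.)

484200/1001 frames

269 min = 16140 s.
A emits 30000/1001 × 16140 = 484200000/1001 frames; B emits 30 × 16140 = 484200.
Difference = 484200/1001 frames (≈ 483.7163); B is ahead of A.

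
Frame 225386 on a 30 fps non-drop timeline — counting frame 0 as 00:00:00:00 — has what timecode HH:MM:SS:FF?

02:05:12:26

225386 ÷ 30 = 7512 full seconds, remainder 26 frames.
7512 s = 2 h 5 min 12 s.
Timecode: 02:05:12:26.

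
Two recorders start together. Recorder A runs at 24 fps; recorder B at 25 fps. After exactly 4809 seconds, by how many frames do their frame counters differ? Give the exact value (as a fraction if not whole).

4809 frames

A emits 24 × 4809 = 115416 frames; B emits 25 × 4809 = 120225.
Difference = 4809 frames; B is ahead of A.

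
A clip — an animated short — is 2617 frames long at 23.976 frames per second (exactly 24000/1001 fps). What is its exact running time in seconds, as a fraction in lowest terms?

Running time = 2617 ÷ (24000/1001) = 2617 × 1001/24000 = 2619617/24000 s.

2619617/24000 seconds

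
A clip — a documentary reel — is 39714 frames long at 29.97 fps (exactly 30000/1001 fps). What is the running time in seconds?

1325.1238 seconds

Running time = 39714 / (30000/1001) = 1325.1238 s.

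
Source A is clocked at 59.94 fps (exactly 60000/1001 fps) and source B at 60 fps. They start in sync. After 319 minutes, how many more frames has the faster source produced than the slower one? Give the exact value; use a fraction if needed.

319 min = 19140 s.
A emits 60000/1001 × 19140 = 104400000/91 frames; B emits 60 × 19140 = 1148400.
Difference = 104400/91 frames (≈ 1147.2527); B is ahead of A.

104400/91 frames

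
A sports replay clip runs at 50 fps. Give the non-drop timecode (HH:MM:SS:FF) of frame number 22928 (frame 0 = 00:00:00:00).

00:07:38:28

22928 ÷ 50 = 458 full seconds, remainder 28 frames.
458 s = 0 h 7 min 38 s.
Timecode: 00:07:38:28.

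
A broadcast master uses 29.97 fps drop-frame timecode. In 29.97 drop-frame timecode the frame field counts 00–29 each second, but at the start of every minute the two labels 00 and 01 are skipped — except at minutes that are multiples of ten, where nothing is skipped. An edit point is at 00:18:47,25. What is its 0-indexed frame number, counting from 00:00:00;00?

33801

Complete 10-minute blocks: 1, each 17982 frames → 17982.
Remaining 8 whole minutes in the current block: 1800 + 7 × 1798 = 14386 frames.
Within the current minute: 47 × 30 + 25 − 2 = 1433 (labels ;00/;01 skipped at this minute). Total = 17982 + 14386 + 1433 = 33801.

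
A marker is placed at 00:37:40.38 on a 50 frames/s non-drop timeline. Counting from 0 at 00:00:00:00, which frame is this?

113038

Total seconds to the label: (0 × 3600 + 37 × 60 + 40) = 2260.
Frame index = 2260 × 50 + 38 = 113038.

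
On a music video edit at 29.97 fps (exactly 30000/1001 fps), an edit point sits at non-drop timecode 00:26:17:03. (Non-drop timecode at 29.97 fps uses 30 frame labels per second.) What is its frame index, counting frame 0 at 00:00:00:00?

Total seconds to the label: (0 × 3600 + 26 × 60 + 17) = 1577.
Frame index = 1577 × 30 + 3 = 47313.

47313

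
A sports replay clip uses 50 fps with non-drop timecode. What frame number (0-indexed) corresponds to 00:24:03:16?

Total seconds to the label: (0 × 3600 + 24 × 60 + 3) = 1443.
Frame index = 1443 × 50 + 16 = 72166.

frame 72166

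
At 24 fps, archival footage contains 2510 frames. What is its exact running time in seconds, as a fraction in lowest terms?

Running time = 2510 ÷ (24) = 2510 × 1/24 = 1255/12 s.

1255/12 seconds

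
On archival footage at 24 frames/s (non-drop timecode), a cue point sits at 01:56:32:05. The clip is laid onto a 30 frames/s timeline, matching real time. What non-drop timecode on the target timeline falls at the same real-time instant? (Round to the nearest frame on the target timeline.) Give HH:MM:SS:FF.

Source frame index: (1×3600 + 56×60 + 32) × 24 + 5 = 167813.
Real time: 167813 / (24) = 167813/24 s.
Target frame: (167813/24) × (30) = 839065/4 ≈ 209766.250 → 209766.
At 30 labels/s: frame 209766 → 01:56:32:06.

01:56:32:06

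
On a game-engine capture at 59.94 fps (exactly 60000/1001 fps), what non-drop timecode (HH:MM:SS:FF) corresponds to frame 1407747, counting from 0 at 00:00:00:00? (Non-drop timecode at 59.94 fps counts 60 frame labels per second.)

06:31:02:27

1407747 ÷ 60 = 23462 full seconds, remainder 27 frames.
23462 s = 6 h 31 min 2 s.
Timecode: 06:31:02:27.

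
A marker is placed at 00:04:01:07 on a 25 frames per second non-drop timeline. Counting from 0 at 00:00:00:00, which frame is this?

Total seconds to the label: (0 × 3600 + 4 × 60 + 1) = 241.
Frame index = 241 × 25 + 7 = 6032.

6032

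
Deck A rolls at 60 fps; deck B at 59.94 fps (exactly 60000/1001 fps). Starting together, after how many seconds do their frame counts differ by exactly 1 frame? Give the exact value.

1001/60 seconds

The gap grows by |60000/1001 − 60| = 60/1001 frames per second.
Time for a 1-frame gap: 1 ÷ (60/1001) = 1001/60 s.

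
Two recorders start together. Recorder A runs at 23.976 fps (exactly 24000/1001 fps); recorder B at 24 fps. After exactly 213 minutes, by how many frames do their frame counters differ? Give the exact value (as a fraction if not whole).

213 min = 12780 s.
A emits 24000/1001 × 12780 = 306720000/1001 frames; B emits 24 × 12780 = 306720.
Difference = 306720/1001 frames (≈ 306.4136); B is ahead of A.

306720/1001 frames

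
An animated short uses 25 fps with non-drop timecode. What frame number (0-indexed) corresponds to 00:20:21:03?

30528

Total seconds to the label: (0 × 3600 + 20 × 60 + 21) = 1221.
Frame index = 1221 × 25 + 3 = 30528.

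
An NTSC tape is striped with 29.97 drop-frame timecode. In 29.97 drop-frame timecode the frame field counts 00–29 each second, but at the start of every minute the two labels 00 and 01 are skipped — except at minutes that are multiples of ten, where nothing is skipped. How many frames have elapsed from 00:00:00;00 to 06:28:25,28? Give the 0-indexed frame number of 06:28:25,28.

As if non-drop at 30 labels/s: (6 × 3600 + 28 × 60 + 25) × 30 + 28 = 699178.
Minute boundaries passed: 388; those not divisible by 10: 388 − 38 = 350; dropped labels = 2 × 350 = 700.
Actual frame index = 699178 − 700 = 698478.

698478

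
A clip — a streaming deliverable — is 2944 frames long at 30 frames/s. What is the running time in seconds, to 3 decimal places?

Running time = 2944 × 1/30 = 1472/15 s ≈ 98.133 s.

98.133 seconds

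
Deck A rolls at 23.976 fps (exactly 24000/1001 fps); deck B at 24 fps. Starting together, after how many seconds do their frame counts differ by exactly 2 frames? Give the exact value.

The gap grows by |24 − 24000/1001| = 24/1001 frames per second.
Time for a 2-frame gap: 2 ÷ (24/1001) = 1001/12 s.

1001/12 seconds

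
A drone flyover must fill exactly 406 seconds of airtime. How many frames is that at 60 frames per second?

24360 frames

Frames = 406 × 60 = 24360.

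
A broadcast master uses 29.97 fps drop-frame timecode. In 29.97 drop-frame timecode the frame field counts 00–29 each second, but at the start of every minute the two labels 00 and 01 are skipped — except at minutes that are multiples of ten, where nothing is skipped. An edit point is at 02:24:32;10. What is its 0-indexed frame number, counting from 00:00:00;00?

259910

Complete 10-minute blocks: 14, each 17982 frames → 251748.
Remaining 4 whole minutes in the current block: 1800 + 3 × 1798 = 7194 frames.
Within the current minute: 32 × 30 + 10 − 2 = 968 (labels ;00/;01 skipped at this minute). Total = 251748 + 7194 + 968 = 259910.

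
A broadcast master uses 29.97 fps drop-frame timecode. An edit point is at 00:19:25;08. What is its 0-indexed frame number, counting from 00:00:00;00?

34922

As if non-drop at 30 labels/s: (0 × 3600 + 19 × 60 + 25) × 30 + 8 = 34958.
Minute boundaries passed: 19; those not divisible by 10: 19 − 1 = 18; dropped labels = 2 × 18 = 36.
Actual frame index = 34958 − 36 = 34922.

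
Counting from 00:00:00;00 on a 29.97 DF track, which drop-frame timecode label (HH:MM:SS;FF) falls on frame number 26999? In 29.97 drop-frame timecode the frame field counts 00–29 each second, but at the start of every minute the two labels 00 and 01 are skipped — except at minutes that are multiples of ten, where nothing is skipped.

Each 10-minute DF block holds 10 × 60 × 30 − 9 × 2 = 17982 frames. 26999 ÷ 17982 → 1 full block, remainder 9017.
Within the partial block the first minute is 1800 frames and each further minute 1798, so 5 further minute boundaries passed. Total skipped labels = 18 × 1 + 2 × 5 = 28.
Non-drop label index = 26999 + 28 = 27027; at 30 labels/s that is 00:15:00:27, i.e. DF 00:15:00;27.

00:15:00;27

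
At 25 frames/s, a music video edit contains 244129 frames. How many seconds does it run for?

9765.16 seconds

Running time = 244129 / (25) = 9765.16 s.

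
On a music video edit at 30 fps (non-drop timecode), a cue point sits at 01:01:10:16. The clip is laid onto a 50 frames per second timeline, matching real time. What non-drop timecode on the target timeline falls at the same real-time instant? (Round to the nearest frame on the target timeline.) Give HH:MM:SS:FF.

01:01:10:27

Source frame index: (1×3600 + 1×60 + 10) × 30 + 16 = 110116.
Real time: 110116 / (30) = 55058/15 s.
Target frame: (55058/15) × (50) = 550580/3 ≈ 183526.667 → 183527.
At 50 labels/s: frame 183527 → 01:01:10:27.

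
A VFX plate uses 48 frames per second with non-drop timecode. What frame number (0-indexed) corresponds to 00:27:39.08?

Total seconds to the label: (0 × 3600 + 27 × 60 + 39) = 1659.
Frame index = 1659 × 48 + 8 = 79640.

frame 79640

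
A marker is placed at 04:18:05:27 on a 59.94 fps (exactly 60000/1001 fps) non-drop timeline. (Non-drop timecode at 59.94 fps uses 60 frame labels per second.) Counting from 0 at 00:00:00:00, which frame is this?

frame 929127

Total seconds to the label: (4 × 3600 + 18 × 60 + 5) = 15485.
Frame index = 15485 × 60 + 27 = 929127.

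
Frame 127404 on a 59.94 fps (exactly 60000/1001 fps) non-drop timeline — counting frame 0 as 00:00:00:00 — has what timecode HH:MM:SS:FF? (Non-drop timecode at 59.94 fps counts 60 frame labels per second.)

00:35:23:24

127404 ÷ 60 = 2123 full seconds, remainder 24 frames.
2123 s = 0 h 35 min 23 s.
Timecode: 00:35:23:24.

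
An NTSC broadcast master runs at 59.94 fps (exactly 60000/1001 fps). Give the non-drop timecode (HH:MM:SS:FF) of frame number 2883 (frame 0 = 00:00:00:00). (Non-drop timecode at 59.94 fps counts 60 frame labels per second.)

00:00:48:03

2883 ÷ 60 = 48 full seconds, remainder 3 frames.
48 s = 0 h 0 min 48 s.
Timecode: 00:00:48:03.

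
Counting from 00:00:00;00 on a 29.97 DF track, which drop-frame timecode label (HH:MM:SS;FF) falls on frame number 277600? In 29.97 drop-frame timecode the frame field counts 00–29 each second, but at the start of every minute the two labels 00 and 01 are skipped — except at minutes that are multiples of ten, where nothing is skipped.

Ten DF minutes hold 17982 frames, so frame 277600 lies in block 15 (frames 269730–287711) with 7870 frames into that block.
The block's first minute is 1800 frames and the rest 1798 each; 7870 frames reaches minute 4, so 15 × 18 + 4 × 2 = 278 labels have been skipped so far.
Adding those back, label number 277600 + 278 = 277878 at 30 labels/s is 9262 s + 18 f = 2 h 34 min 22 s frame 18, i.e. 02:34:22;18.

02:34:22;18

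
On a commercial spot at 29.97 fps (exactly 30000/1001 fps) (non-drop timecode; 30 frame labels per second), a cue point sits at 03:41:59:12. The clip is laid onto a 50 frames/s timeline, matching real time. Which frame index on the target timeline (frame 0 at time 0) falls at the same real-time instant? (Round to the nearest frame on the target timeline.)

frame 666636

Source frame index: (3×3600 + 41×60 + 59) × 30 + 12 = 399582.
Real time: 399582 / (30000/1001) = 66663597/5000 s.
Target frame: (66663597/5000) × (50) = 66663597/100 ≈ 666635.970 → 666636.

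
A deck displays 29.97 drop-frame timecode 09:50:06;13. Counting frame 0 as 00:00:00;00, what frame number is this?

1061131

As if non-drop at 30 labels/s: (9 × 3600 + 50 × 60 + 6) × 30 + 13 = 1062193.
Minute boundaries passed: 590; those not divisible by 10: 590 − 59 = 531; dropped labels = 2 × 531 = 1062.
Actual frame index = 1062193 − 1062 = 1061131.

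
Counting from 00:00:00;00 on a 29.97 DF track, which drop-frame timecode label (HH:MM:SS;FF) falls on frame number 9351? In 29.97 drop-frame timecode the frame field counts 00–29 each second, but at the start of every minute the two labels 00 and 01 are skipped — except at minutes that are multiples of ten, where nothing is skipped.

Ten DF minutes hold 17982 frames, so frame 9351 lies in block 0 (frames 0–17981) with 9351 frames into that block.
The block's first minute is 1800 frames and the rest 1798 each; 9351 frames reaches minute 5, so 0 × 18 + 5 × 2 = 10 labels have been skipped so far.
Adding those back, label number 9351 + 10 = 9361 at 30 labels/s is 312 s + 1 f = 0 h 5 min 12 s frame 1, i.e. 00:05:12;01.

00:05:12;01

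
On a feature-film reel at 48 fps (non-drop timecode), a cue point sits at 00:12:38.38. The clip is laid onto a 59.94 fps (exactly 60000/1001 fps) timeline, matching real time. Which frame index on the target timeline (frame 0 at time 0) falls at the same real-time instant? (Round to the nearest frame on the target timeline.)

frame 45482

Source frame index: (0×3600 + 12×60 + 38) × 48 + 38 = 36422.
Real time: 36422 / (48) = 18211/24 s.
Target frame: (18211/24) × (60000/1001) = 45527500/1001 ≈ 45482.018 → 45482.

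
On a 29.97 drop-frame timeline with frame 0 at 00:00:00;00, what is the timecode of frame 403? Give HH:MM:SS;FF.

00:00:13;13

Each 10-minute DF block holds 10 × 60 × 30 − 9 × 2 = 17982 frames. 403 ÷ 17982 → 0 full blocks, remainder 403.
Within the partial block the first minute is 1800 frames and each further minute 1798, so 0 further minute boundaries passed. Total skipped labels = 18 × 0 + 2 × 0 = 0.
Non-drop label index = 403 + 0 = 403; at 30 labels/s that is 00:00:13:13, i.e. DF 00:00:13;13.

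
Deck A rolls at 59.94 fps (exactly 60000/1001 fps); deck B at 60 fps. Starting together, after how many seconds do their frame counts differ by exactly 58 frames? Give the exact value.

29029/30 seconds

The gap grows by |60 − 60000/1001| = 60/1001 frames per second.
Time for a 58-frame gap: 58 ÷ (60/1001) = 29029/30 s.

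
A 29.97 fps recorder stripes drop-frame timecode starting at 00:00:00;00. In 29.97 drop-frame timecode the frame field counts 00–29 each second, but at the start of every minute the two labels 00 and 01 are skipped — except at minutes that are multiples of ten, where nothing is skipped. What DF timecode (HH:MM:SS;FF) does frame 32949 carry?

Ten DF minutes hold 17982 frames, so frame 32949 lies in block 1 (frames 17982–35963) with 14967 frames into that block.
The block's first minute is 1800 frames and the rest 1798 each; 14967 frames reaches minute 8, so 1 × 18 + 8 × 2 = 34 labels have been skipped so far.
Adding those back, label number 32949 + 34 = 32983 at 30 labels/s is 1099 s + 13 f = 0 h 18 min 19 s frame 13, i.e. 00:18:19;13.

00:18:19;13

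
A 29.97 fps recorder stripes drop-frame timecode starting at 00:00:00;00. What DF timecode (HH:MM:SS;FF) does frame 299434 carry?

02:46:31;04

Ten DF minutes hold 17982 frames, so frame 299434 lies in block 16 (frames 287712–305693) with 11722 frames into that block.
The block's first minute is 1800 frames and the rest 1798 each; 11722 frames reaches minute 6, so 16 × 18 + 6 × 2 = 300 labels have been skipped so far.
Adding those back, label number 299434 + 300 = 299734 at 30 labels/s is 9991 s + 4 f = 2 h 46 min 31 s frame 4, i.e. 02:46:31;04.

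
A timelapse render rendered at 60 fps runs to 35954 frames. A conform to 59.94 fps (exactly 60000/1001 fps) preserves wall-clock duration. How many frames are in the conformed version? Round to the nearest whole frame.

Frames at target rate = 35954 × (60000/1001) / (60) = 35954000/1001 ≈ 35918.082.
Nearest whole frame: 35918.

35918 frames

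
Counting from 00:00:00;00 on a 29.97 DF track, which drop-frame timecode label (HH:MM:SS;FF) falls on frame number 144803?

Each 10-minute DF block holds 10 × 60 × 30 − 9 × 2 = 17982 frames. 144803 ÷ 17982 → 8 full blocks, remainder 947.
Within the partial block the first minute is 1800 frames and each further minute 1798, so 0 further minute boundaries passed. Total skipped labels = 18 × 8 + 2 × 0 = 144.
Non-drop label index = 144803 + 144 = 144947; at 30 labels/s that is 01:20:31:17, i.e. DF 01:20:31;17.

01:20:31;17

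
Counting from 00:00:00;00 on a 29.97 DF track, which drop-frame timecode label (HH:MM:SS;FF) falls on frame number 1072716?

09:56:33;00

Each 10-minute DF block holds 10 × 60 × 30 − 9 × 2 = 17982 frames. 1072716 ÷ 17982 → 59 full blocks, remainder 11778.
Within the partial block the first minute is 1800 frames and each further minute 1798, so 6 further minute boundaries passed. Total skipped labels = 18 × 59 + 2 × 6 = 1074.
Non-drop label index = 1072716 + 1074 = 1073790; at 30 labels/s that is 09:56:33:00, i.e. DF 09:56:33;00.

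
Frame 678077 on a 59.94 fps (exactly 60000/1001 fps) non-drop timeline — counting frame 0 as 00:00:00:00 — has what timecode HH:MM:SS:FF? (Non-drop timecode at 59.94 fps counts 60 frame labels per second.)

03:08:21:17

678077 ÷ 60 = 11301 full seconds, remainder 17 frames.
11301 s = 3 h 8 min 21 s.
Timecode: 03:08:21:17.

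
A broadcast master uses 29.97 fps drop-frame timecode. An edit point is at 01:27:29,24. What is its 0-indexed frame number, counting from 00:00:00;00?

As if non-drop at 30 labels/s: (1 × 3600 + 27 × 60 + 29) × 30 + 24 = 157494.
Minute boundaries passed: 87; those not divisible by 10: 87 − 8 = 79; dropped labels = 2 × 79 = 158.
Actual frame index = 157494 − 158 = 157336.

157336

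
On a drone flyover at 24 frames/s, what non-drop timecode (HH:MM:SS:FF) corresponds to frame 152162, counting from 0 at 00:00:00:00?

01:45:40:02

152162 ÷ 24 = 6340 full seconds, remainder 2 frames.
6340 s = 1 h 45 min 40 s.
Timecode: 01:45:40:02.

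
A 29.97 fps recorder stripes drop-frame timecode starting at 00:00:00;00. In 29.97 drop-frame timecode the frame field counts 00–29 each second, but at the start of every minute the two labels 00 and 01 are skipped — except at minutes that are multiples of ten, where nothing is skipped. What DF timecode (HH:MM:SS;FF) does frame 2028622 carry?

18:48:08;14

Ten DF minutes hold 17982 frames, so frame 2028622 lies in block 112 (frames 2013984–2031965) with 14638 frames into that block.
The block's first minute is 1800 frames and the rest 1798 each; 14638 frames reaches minute 8, so 112 × 18 + 8 × 2 = 2032 labels have been skipped so far.
Adding those back, label number 2028622 + 2032 = 2030654 at 30 labels/s is 67688 s + 14 f = 18 h 48 min 8 s frame 14, i.e. 18:48:08;14.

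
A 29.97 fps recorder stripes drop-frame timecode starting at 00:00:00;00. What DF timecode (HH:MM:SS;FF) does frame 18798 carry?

Ten DF minutes hold 17982 frames, so frame 18798 lies in block 1 (frames 17982–35963) with 816 frames into that block.
The block's first minute is 1800 frames and the rest 1798 each; 816 frames reaches minute 0, so 1 × 18 + 0 × 2 = 18 labels have been skipped so far.
Adding those back, label number 18798 + 18 = 18816 at 30 labels/s is 627 s + 6 f = 0 h 10 min 27 s frame 6, i.e. 00:10:27;06.

00:10:27;06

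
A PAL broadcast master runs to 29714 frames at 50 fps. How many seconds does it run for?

594.28 seconds

Running time = 29714 / (50) = 594.28 s.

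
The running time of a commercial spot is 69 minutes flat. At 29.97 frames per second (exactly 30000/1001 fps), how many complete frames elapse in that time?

69 min = 4140 s.
Frames = 4140 × 30000/1001 = 124200000/1001 ≈ 124075.9241.
Complete frames: 124075.

124075 frames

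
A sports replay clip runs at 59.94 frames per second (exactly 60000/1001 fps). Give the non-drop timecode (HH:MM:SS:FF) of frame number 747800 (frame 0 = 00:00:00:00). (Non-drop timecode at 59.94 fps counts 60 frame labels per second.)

747800 ÷ 60 = 12463 full seconds, remainder 20 frames.
12463 s = 3 h 27 min 43 s.
Timecode: 03:27:43:20.

03:27:43:20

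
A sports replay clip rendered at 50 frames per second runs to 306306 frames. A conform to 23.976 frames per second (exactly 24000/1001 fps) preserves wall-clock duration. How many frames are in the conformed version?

146880 frames

Target frames = source frames × (target rate / source rate) = 306306 × (24000/1001)/(50) = 306306 × 480/1001 = 146880.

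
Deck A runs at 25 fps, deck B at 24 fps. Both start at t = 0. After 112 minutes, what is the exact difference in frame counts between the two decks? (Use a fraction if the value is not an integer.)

6720 frames

112 min = 6720 s.
A emits 25 × 6720 = 168000 frames; B emits 24 × 6720 = 161280.
Difference = 6720 frames; B is behind A.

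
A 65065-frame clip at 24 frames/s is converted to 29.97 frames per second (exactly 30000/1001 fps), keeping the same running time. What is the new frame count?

Target frames = source frames × (target rate / source rate) = 65065 × (30000/1001)/(24) = 65065 × 1250/1001 = 81250.

81250 frames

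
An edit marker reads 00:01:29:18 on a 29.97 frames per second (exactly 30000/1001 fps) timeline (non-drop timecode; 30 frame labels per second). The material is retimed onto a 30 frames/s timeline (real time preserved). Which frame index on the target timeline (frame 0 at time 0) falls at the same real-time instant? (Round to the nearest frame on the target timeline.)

Source frame index: (0×3600 + 1×60 + 29) × 30 + 18 = 2688.
Real time: 2688 / (30000/1001) = 56056/625 s.
Target frame: (56056/625) × (30) = 336336/125 ≈ 2690.688 → 2691.

frame 2691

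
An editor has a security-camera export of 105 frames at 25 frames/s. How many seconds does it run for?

4.2 seconds

Running time = 105 / (25) = 4.2 s.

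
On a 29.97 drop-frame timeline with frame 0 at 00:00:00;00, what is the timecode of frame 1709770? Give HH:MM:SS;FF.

Each 10-minute DF block holds 10 × 60 × 30 − 9 × 2 = 17982 frames. 1709770 ÷ 17982 → 95 full blocks, remainder 1480.
Within the partial block the first minute is 1800 frames and each further minute 1798, so 0 further minute boundaries passed. Total skipped labels = 18 × 95 + 2 × 0 = 1710.
Non-drop label index = 1709770 + 1710 = 1711480; at 30 labels/s that is 15:50:49:10, i.e. DF 15:50:49;10.

15:50:49;10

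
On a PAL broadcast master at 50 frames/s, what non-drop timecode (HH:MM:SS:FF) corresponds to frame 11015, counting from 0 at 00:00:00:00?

00:03:40:15

11015 ÷ 50 = 220 full seconds, remainder 15 frames.
220 s = 0 h 3 min 40 s.
Timecode: 00:03:40:15.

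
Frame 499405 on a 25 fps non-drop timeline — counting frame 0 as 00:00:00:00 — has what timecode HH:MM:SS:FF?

499405 ÷ 25 = 19976 full seconds, remainder 5 frames.
19976 s = 5 h 32 min 56 s.
Timecode: 05:32:56:05.

05:32:56:05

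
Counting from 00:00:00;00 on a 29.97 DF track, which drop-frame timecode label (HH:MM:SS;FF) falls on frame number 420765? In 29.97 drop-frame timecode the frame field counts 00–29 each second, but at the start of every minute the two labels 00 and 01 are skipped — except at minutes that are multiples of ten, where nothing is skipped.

Ten DF minutes hold 17982 frames, so frame 420765 lies in block 23 (frames 413586–431567) with 7179 frames into that block.
The block's first minute is 1800 frames and the rest 1798 each; 7179 frames reaches minute 3, so 23 × 18 + 3 × 2 = 420 labels have been skipped so far.
Adding those back, label number 420765 + 420 = 421185 at 30 labels/s is 14039 s + 15 f = 3 h 53 min 59 s frame 15, i.e. 03:53:59;15.

03:53:59;15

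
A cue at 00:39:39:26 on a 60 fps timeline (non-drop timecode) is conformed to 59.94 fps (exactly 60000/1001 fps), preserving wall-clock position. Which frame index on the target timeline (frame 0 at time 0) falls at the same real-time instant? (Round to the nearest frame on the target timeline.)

Source frame index: (0×3600 + 39×60 + 39) × 60 + 26 = 142766.
Real time: 142766 / (60) = 71383/30 s.
Target frame: (71383/30) × (60000/1001) = 10982000/77 ≈ 142623.377 → 142623.

frame 142623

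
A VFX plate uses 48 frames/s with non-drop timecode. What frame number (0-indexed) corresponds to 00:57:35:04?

Total seconds to the label: (0 × 3600 + 57 × 60 + 35) = 3455.
Frame index = 3455 × 48 + 4 = 165844.

165844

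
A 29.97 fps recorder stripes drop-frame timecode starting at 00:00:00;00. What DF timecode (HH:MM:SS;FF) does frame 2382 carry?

Ten DF minutes hold 17982 frames, so frame 2382 lies in block 0 (frames 0–17981) with 2382 frames into that block.
The block's first minute is 1800 frames and the rest 1798 each; 2382 frames reaches minute 1, so 0 × 18 + 1 × 2 = 2 labels have been skipped so far.
Adding those back, label number 2382 + 2 = 2384 at 30 labels/s is 79 s + 14 f = 0 h 1 min 19 s frame 14, i.e. 00:01:19;14.

00:01:19;14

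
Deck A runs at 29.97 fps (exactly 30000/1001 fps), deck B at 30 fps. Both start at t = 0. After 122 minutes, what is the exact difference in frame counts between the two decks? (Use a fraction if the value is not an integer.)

122 min = 7320 s.
A emits 30000/1001 × 7320 = 219600000/1001 frames; B emits 30 × 7320 = 219600.
Difference = 219600/1001 frames (≈ 219.3806); B is ahead of A.

219600/1001 frames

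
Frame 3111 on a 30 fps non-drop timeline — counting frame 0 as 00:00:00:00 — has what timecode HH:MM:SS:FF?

00:01:43:21

3111 ÷ 30 = 103 full seconds, remainder 21 frames.
103 s = 0 h 1 min 43 s.
Timecode: 00:01:43:21.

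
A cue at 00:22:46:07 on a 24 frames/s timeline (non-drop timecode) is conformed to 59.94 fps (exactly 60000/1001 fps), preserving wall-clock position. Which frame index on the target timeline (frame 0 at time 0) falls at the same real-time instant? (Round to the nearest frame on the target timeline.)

Source frame index: (0×3600 + 22×60 + 46) × 24 + 7 = 32791.
Real time: 32791 / (24) = 32791/24 s.
Target frame: (32791/24) × (60000/1001) = 7452500/91 ≈ 81895.604 → 81896.

frame 81896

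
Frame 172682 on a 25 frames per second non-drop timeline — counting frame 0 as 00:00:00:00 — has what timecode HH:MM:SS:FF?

172682 ÷ 25 = 6907 full seconds, remainder 7 frames.
6907 s = 1 h 55 min 7 s.
Timecode: 01:55:07:07.

01:55:07:07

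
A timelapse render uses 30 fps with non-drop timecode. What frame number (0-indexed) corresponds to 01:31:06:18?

Total seconds to the label: (1 × 3600 + 31 × 60 + 6) = 5466.
Frame index = 5466 × 30 + 18 = 163998.

frame 163998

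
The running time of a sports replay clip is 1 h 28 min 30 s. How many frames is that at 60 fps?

1 h 28 min 30 s = 5310 s.
Frames = 5310 × 60 = 318600.

318600 frames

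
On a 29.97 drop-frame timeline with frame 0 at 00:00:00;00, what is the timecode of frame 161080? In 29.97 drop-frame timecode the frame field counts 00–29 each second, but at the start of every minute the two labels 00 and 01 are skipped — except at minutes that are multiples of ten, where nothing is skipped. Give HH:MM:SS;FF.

Each 10-minute DF block holds 10 × 60 × 30 − 9 × 2 = 17982 frames. 161080 ÷ 17982 → 8 full blocks, remainder 17224.
Within the partial block the first minute is 1800 frames and each further minute 1798, so 9 further minute boundaries passed. Total skipped labels = 18 × 8 + 2 × 9 = 162.
Non-drop label index = 161080 + 162 = 161242; at 30 labels/s that is 01:29:34:22, i.e. DF 01:29:34;22.

01:29:34;22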